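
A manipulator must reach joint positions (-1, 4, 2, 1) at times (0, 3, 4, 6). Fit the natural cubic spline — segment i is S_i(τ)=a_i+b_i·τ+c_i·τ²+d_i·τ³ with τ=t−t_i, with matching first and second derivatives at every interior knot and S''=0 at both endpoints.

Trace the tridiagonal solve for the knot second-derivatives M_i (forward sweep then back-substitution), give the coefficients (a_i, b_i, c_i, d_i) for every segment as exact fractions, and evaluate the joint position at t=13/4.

  seg 0: a=-1 b=19/6 c=0 d=-1/6
  seg 1: a=4 b=-4/3 c=-3/2 d=5/6
  seg 2: a=2 b=-11/6 c=1 d=-1/6
S(13/4) = 459/128

Δ: Δ0=5/3, Δ1=-2, Δ2=-1/2
row 1: diag=8, rhs=-22; c'=1/8, d'=-11/4
row 2: denom=6−1·1/8=47/8; d'=(9−1·-11/4)/(47/8)=2
back: M2=2
back: M1=-11/4−1/8·2=-3
M: M0=0, M1=-3, M2=2, M3=0
seg 0: a=-1, c=M0/2=0, d=(M1−M0)/(6·3)=-1/6, b=Δ0−h0·(2M0+M1)/6=19/6
seg 1: a=4, c=M1/2=-3/2, d=(M2−M1)/(6·1)=5/6, b=Δ1−h1·(2M1+M2)/6=-4/3
seg 2: a=2, c=M2/2=1, d=(M3−M2)/(6·2)=-1/6, b=Δ2−h2·(2M2+M3)/6=-11/6
t_q=13/4 → seg 1, τ=1/4; S=4+-4/3·τ+-3/2·τ²+5/6·τ³=459/128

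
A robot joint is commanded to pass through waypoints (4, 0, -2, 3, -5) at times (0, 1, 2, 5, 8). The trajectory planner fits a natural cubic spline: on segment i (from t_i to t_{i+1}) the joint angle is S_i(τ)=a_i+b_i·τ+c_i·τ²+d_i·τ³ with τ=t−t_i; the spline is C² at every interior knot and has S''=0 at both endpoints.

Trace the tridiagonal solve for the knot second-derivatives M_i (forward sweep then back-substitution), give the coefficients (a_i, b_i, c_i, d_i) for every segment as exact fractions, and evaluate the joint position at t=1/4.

  seg 0: a=4 b=-487/112 c=0 d=39/112
  seg 1: a=0 b=-185/56 c=117/112 d=29/112
  seg 2: a=-2 b=-7/16 c=51/28 d=-1129/3024
  seg 3: a=3 b=23/56 c=-517/336 d=517/3024
S(1/4) = 20919/7168

Δ: Δ0=-4, Δ1=-2, Δ2=5/3, Δ3=-8/3
row 1: diag=4, rhs=12; c'=1/4, d'=3
row 2: denom=8−1·1/4=31/4; d'=(22−1·3)/(31/4)=76/31
row 3: denom=12−3·12/31=336/31; d'=(-26−3·76/31)/(336/31)=-517/168
back: M3=-517/168
back: M2=76/31−12/31·-517/168=51/14
back: M1=3−1/4·51/14=117/56
M: M0=0, M1=117/56, M2=51/14, M3=-517/168, M4=0
seg 0: a=4, c=M0/2=0, d=(M1−M0)/(6·1)=39/112, b=Δ0−h0·(2M0+M1)/6=-487/112
seg 1: a=0, c=M1/2=117/112, d=(M2−M1)/(6·1)=29/112, b=Δ1−h1·(2M1+M2)/6=-185/56
seg 2: a=-2, c=M2/2=51/28, d=(M3−M2)/(6·3)=-1129/3024, b=Δ2−h2·(2M2+M3)/6=-7/16
seg 3: a=3, c=M3/2=-517/336, d=(M4−M3)/(6·3)=517/3024, b=Δ3−h3·(2M3+M4)/6=23/56
t_q=1/4 → seg 0, τ=1/4; S=4+-487/112·τ+0·τ²+39/112·τ³=20919/7168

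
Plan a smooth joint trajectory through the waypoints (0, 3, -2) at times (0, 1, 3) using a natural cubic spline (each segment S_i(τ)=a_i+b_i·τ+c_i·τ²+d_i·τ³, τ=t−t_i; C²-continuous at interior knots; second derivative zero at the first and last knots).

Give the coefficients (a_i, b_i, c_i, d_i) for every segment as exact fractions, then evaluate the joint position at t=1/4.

Δ: Δ0=3, Δ1=-5/2
row 1: diag=6, rhs=-33; c'=1/3, d'=-11/2
back: M1=-11/2
M: M0=0, M1=-11/2, M2=0
seg 0: a=0, c=M0/2=0, d=(M1−M0)/(6·1)=-11/12, b=Δ0−h0·(2M0+M1)/6=47/12
seg 1: a=3, c=M1/2=-11/4, d=(M2−M1)/(6·2)=11/24, b=Δ1−h1·(2M1+M2)/6=7/6
t_q=1/4 → seg 0, τ=1/4; S=0+47/12·τ+0·τ²+-11/12·τ³=247/256

  seg 0: a=0 b=47/12 c=0 d=-11/12
  seg 1: a=3 b=7/6 c=-11/4 d=11/24
S(1/4) = 247/256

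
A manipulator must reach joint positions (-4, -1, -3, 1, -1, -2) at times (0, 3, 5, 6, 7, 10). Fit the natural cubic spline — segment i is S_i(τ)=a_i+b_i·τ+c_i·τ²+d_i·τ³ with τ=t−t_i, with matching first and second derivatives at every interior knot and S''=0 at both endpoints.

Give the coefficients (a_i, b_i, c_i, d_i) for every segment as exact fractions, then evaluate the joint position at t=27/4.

Δ: Δ0=1, Δ1=-1, Δ2=4, Δ3=-2, Δ4=-1/3
row 1: diag=10, rhs=-12; c'=1/5, d'=-6/5
row 2: denom=6−2·1/5=28/5; d'=(30−2·-6/5)/(28/5)=81/14
row 3: denom=4−1·5/28=107/28; d'=(-36−1·81/14)/(107/28)=-1170/107
row 4: denom=8−1·28/107=828/107; d'=(10−1·-1170/107)/(828/107)=560/207
back: M4=560/207
back: M3=-1170/107−28/107·560/207=-2410/207
back: M2=81/14−5/28·-2410/207=1628/207
back: M1=-6/5−1/5·1628/207=-574/207
M: M0=0, M1=-574/207, M2=1628/207, M3=-2410/207, M4=560/207, M5=0
seg 0: a=-4, c=M0/2=0, d=(M1−M0)/(6·3)=-287/1863, b=Δ0−h0·(2M0+M1)/6=494/207
seg 1: a=-1, c=M1/2=-287/207, d=(M2−M1)/(6·2)=367/414, b=Δ1−h1·(2M1+M2)/6=-367/207
seg 2: a=-3, c=M2/2=814/207, d=(M3−M2)/(6·1)=-673/207, b=Δ2−h2·(2M2+M3)/6=229/69
seg 3: a=1, c=M3/2=-1205/207, d=(M4−M3)/(6·1)=55/23, b=Δ3−h3·(2M3+M4)/6=296/207
seg 4: a=-1, c=M4/2=280/207, d=(M5−M4)/(6·3)=-280/1863, b=Δ4−h4·(2M4+M5)/6=-629/207
t_q=27/4 → seg 3, τ=3/4; S=1+296/207·τ+-1205/207·τ²+55/23·τ³=-853/4416

  seg 0: a=-4 b=494/207 c=0 d=-287/1863
  seg 1: a=-1 b=-367/207 c=-287/207 d=367/414
  seg 2: a=-3 b=229/69 c=814/207 d=-673/207
  seg 3: a=1 b=296/207 c=-1205/207 d=55/23
  seg 4: a=-1 b=-629/207 c=280/207 d=-280/1863
S(27/4) = -853/4416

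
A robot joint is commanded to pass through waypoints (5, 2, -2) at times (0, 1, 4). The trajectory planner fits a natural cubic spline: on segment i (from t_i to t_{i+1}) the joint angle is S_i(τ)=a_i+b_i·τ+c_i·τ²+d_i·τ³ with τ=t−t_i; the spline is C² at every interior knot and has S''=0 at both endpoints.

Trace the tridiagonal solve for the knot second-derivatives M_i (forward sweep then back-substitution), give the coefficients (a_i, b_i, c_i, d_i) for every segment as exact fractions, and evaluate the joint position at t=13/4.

Δ: Δ0=-3, Δ1=-4/3
row 1: diag=8, rhs=10; c'=3/8, d'=5/4
back: M1=5/4
M: M0=0, M1=5/4, M2=0
seg 0: a=5, c=M0/2=0, d=(M1−M0)/(6·1)=5/24, b=Δ0−h0·(2M0+M1)/6=-77/24
seg 1: a=2, c=M1/2=5/8, d=(M2−M1)/(6·3)=-5/72, b=Δ1−h1·(2M1+M2)/6=-31/12
t_q=13/4 → seg 1, τ=9/4; S=2+-31/12·τ+5/8·τ²+-5/72·τ³=-737/512

  seg 0: a=5 b=-77/24 c=0 d=5/24
  seg 1: a=2 b=-31/12 c=5/8 d=-5/72
S(13/4) = -737/512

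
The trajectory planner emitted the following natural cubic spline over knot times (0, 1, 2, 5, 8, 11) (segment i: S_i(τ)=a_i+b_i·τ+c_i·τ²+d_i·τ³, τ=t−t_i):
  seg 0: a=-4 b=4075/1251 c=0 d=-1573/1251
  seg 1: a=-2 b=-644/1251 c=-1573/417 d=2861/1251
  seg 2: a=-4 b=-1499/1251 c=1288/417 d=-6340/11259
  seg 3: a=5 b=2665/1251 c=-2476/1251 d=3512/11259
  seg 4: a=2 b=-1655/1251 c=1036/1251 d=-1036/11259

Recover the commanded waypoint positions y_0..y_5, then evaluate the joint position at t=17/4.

y_0=-4 y_1=-2 y_2=-4 y_3=5 y_4=2 y_5=3
S(17/4) = 5619/2224

y_0 = S_0(0) = a_0 = -4
y_1 = S_1(0) = a_1 = -2
y_2 = S_2(0) = a_2 = -4
y_3 = S_3(0) = a_3 = 5
y_4 = S_4(0) = a_4 = 2
y_5 = S_4(3) = 3
t_q=17/4 is in segment 2 (τ=9/4); S_2(τ)=5619/2224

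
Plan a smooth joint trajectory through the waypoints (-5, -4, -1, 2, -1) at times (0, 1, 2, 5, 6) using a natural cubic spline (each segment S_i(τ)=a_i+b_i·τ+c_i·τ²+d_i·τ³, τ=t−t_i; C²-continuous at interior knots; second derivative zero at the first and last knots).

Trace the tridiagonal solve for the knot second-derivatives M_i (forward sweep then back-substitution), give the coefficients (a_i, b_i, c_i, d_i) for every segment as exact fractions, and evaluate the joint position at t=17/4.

Δ: Δ0=1, Δ1=3, Δ2=1, Δ3=-3
row 1: diag=4, rhs=12; c'=1/4, d'=3
row 2: denom=8−1·1/4=31/4; d'=(-12−1·3)/(31/4)=-60/31
row 3: denom=8−3·12/31=212/31; d'=(-24−3·-60/31)/(212/31)=-141/53
back: M3=-141/53
back: M2=-60/31−12/31·-141/53=-48/53
back: M1=3−1/4·-48/53=171/53
M: M0=0, M1=171/53, M2=-48/53, M3=-141/53, M4=0
seg 0: a=-5, c=M0/2=0, d=(M1−M0)/(6·1)=57/106, b=Δ0−h0·(2M0+M1)/6=49/106
seg 1: a=-4, c=M1/2=171/106, d=(M2−M1)/(6·1)=-73/106, b=Δ1−h1·(2M1+M2)/6=110/53
seg 2: a=-1, c=M2/2=-24/53, d=(M3−M2)/(6·3)=-31/318, b=Δ2−h2·(2M2+M3)/6=343/106
seg 3: a=2, c=M3/2=-141/106, d=(M4−M3)/(6·1)=47/106, b=Δ3−h3·(2M3+M4)/6=-112/53
t_q=17/4 → seg 2, τ=9/4; S=-1+343/106·τ+-24/53·τ²+-31/318·τ³=19523/6784

  seg 0: a=-5 b=49/106 c=0 d=57/106
  seg 1: a=-4 b=110/53 c=171/106 d=-73/106
  seg 2: a=-1 b=343/106 c=-24/53 d=-31/318
  seg 3: a=2 b=-112/53 c=-141/106 d=47/106
S(17/4) = 19523/6784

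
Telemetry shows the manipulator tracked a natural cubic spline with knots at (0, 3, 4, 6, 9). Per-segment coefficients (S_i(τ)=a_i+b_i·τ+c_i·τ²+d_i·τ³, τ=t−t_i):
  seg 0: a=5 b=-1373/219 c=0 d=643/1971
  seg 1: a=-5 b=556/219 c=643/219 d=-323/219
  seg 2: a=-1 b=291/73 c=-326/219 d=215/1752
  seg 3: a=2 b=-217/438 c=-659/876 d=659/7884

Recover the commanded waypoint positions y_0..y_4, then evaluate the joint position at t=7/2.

y_0 = S_0(0) = a_0 = 5
y_1 = S_1(0) = a_1 = -5
y_2 = S_2(0) = a_2 = -1
y_3 = S_3(0) = a_3 = 2
y_4 = S_3(3) = -4
t_q=7/2 is in segment 1 (τ=1/2); S_1(τ)=-5573/1752

y_0=5 y_1=-5 y_2=-1 y_3=2 y_4=-4
S(7/2) = -5573/1752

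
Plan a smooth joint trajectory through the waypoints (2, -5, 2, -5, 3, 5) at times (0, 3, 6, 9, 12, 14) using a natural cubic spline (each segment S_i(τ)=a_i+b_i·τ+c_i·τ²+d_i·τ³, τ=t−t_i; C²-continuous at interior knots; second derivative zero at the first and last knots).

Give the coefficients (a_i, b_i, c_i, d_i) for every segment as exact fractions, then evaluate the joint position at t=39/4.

  seg 0: a=2 b=-1244/309 c=0 d=523/2781
  seg 1: a=-5 b=325/309 c=523/309 d=-391/927
  seg 2: a=2 b=-56/309 c=-650/309 d=1285/2781
  seg 3: a=-5 b=-101/309 c=635/309 d=-980/2781
  seg 4: a=3 b=769/309 c=-115/103 d=115/618
S(39/4) = -873/206

Δ: Δ0=-7/3, Δ1=7/3, Δ2=-7/3, Δ3=8/3, Δ4=1
row 1: diag=12, rhs=28; c'=1/4, d'=7/3
row 2: denom=12−3·1/4=45/4; d'=(-28−3·7/3)/(45/4)=-28/9
row 3: denom=12−3·4/15=56/5; d'=(30−3·-28/9)/(56/5)=295/84
row 4: denom=10−3·15/56=515/56; d'=(-10−3·295/84)/(515/56)=-230/103
back: M4=-230/103
back: M3=295/84−15/56·-230/103=1270/309
back: M2=-28/9−4/15·1270/309=-1300/309
back: M1=7/3−1/4·-1300/309=1046/309
M: M0=0, M1=1046/309, M2=-1300/309, M3=1270/309, M4=-230/103, M5=0
seg 0: a=2, c=M0/2=0, d=(M1−M0)/(6·3)=523/2781, b=Δ0−h0·(2M0+M1)/6=-1244/309
seg 1: a=-5, c=M1/2=523/309, d=(M2−M1)/(6·3)=-391/927, b=Δ1−h1·(2M1+M2)/6=325/309
seg 2: a=2, c=M2/2=-650/309, d=(M3−M2)/(6·3)=1285/2781, b=Δ2−h2·(2M2+M3)/6=-56/309
seg 3: a=-5, c=M3/2=635/309, d=(M4−M3)/(6·3)=-980/2781, b=Δ3−h3·(2M3+M4)/6=-101/309
seg 4: a=3, c=M4/2=-115/103, d=(M5−M4)/(6·2)=115/618, b=Δ4−h4·(2M4+M5)/6=769/309
t_q=39/4 → seg 3, τ=3/4; S=-5+-101/309·τ+635/309·τ²+-980/2781·τ³=-873/206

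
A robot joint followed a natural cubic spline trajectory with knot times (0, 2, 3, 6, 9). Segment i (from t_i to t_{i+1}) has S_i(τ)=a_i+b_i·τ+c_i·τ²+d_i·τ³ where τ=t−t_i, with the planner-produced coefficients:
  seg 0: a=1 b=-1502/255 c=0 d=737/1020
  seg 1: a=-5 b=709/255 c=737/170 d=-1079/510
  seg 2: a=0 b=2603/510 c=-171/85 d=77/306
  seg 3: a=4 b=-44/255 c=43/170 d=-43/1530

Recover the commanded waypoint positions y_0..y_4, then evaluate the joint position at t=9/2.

y_0=1 y_1=-5 y_2=0 y_3=4 y_4=5
S(9/2) = 5411/1360

y_0 = S_0(0) = a_0 = 1
y_1 = S_1(0) = a_1 = -5
y_2 = S_2(0) = a_2 = 0
y_3 = S_3(0) = a_3 = 4
y_4 = S_3(3) = 5
t_q=9/2 is in segment 2 (τ=3/2); S_2(τ)=5411/1360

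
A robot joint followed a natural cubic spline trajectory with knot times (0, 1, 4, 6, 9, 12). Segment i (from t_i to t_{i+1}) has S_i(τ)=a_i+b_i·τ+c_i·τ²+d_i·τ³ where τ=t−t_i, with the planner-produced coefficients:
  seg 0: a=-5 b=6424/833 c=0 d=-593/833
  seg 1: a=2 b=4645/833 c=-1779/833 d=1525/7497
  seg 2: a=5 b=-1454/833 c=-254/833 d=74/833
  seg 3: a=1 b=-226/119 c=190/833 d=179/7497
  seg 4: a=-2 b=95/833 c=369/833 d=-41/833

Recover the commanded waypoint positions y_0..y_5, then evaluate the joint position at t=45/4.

y_0 = S_0(0) = a_0 = -5
y_1 = S_1(0) = a_1 = 2
y_2 = S_2(0) = a_2 = 5
y_3 = S_3(0) = a_3 = 1
y_4 = S_4(0) = a_4 = -2
y_5 = S_4(3) = 1
t_q=45/4 is in segment 4 (τ=9/4); S_4(τ)=-3277/53312

y_0=-5 y_1=2 y_2=5 y_3=1 y_4=-2 y_5=1
S(45/4) = -3277/53312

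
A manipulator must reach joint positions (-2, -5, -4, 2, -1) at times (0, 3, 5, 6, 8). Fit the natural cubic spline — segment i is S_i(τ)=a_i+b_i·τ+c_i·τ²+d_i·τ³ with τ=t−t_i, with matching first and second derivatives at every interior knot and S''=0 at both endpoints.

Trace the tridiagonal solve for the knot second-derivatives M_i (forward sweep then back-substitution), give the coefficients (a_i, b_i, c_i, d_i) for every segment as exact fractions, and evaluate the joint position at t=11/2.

Δ: Δ0=-1, Δ1=1/2, Δ2=6, Δ3=-3/2
row 1: diag=10, rhs=9; c'=1/5, d'=9/10
row 2: denom=6−2·1/5=28/5; d'=(33−2·9/10)/(28/5)=39/7
row 3: denom=6−1·5/28=163/28; d'=(-45−1·39/7)/(163/28)=-1416/163
back: M3=-1416/163
back: M2=39/7−5/28·-1416/163=1161/163
back: M1=9/10−1/5·1161/163=-171/326
M: M0=0, M1=-171/326, M2=1161/163, M3=-1416/163, M4=0
seg 0: a=-2, c=M0/2=0, d=(M1−M0)/(6·3)=-19/652, b=Δ0−h0·(2M0+M1)/6=-481/652
seg 1: a=-5, c=M1/2=-171/652, d=(M2−M1)/(6·2)=831/1304, b=Δ1−h1·(2M1+M2)/6=-497/326
seg 2: a=-4, c=M2/2=1161/326, d=(M3−M2)/(6·1)=-859/326, b=Δ2−h2·(2M2+M3)/6=827/163
seg 3: a=2, c=M3/2=-708/163, d=(M4−M3)/(6·2)=118/163, b=Δ3−h3·(2M3+M4)/6=1399/326
t_q=11/2 → seg 2, τ=1/2; S=-4+827/163·τ+1161/326·τ²+-859/326·τ³=-2353/2608

  seg 0: a=-2 b=-481/652 c=0 d=-19/652
  seg 1: a=-5 b=-497/326 c=-171/652 d=831/1304
  seg 2: a=-4 b=827/163 c=1161/326 d=-859/326
  seg 3: a=2 b=1399/326 c=-708/163 d=118/163
S(11/2) = -2353/2608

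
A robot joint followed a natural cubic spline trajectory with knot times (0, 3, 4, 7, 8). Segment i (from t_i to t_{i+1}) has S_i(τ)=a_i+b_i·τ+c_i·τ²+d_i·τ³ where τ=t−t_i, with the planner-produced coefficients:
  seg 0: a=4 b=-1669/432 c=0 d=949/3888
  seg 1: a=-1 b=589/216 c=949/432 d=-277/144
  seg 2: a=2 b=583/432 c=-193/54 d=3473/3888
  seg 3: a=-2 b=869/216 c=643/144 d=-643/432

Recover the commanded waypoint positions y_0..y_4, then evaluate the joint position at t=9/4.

y_0 = S_0(0) = a_0 = 4
y_1 = S_1(0) = a_1 = -1
y_2 = S_2(0) = a_2 = 2
y_3 = S_3(0) = a_3 = -2
y_4 = S_3(1) = 5
t_q=9/4 is in segment 0 (τ=9/4); S_0(τ)=-5875/3072

y_0=4 y_1=-1 y_2=2 y_3=-2 y_4=5
S(9/4) = -5875/3072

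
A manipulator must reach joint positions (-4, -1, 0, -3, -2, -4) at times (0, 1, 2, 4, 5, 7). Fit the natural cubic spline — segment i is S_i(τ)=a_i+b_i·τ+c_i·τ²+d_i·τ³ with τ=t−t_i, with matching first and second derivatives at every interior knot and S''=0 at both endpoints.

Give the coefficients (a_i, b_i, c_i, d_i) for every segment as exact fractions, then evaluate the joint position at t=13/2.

  seg 0: a=-4 b=4755/1418 c=0 d=-501/1418
  seg 1: a=-1 b=1626/709 c=-1503/1418 d=-331/1418
  seg 2: a=0 b=-747/1418 c=-1248/709 d=903/1418
  seg 3: a=-3 b=105/1418 c=1461/709 d=-1609/1418
  seg 4: a=-2 b=561/709 c=-1905/1418 d=635/2836
S(13/2) = -69883/22688

Δ: Δ0=3, Δ1=1, Δ2=-3/2, Δ3=1, Δ4=-1
row 1: diag=4, rhs=-12; c'=1/4, d'=-3
row 2: denom=6−1·1/4=23/4; d'=(-15−1·-3)/(23/4)=-48/23
row 3: denom=6−2·8/23=122/23; d'=(15−2·-48/23)/(122/23)=441/122
row 4: denom=6−1·23/122=709/122; d'=(-12−1·441/122)/(709/122)=-1905/709
back: M4=-1905/709
back: M3=441/122−23/122·-1905/709=2922/709
back: M2=-48/23−8/23·2922/709=-2496/709
back: M1=-3−1/4·-2496/709=-1503/709
M: M0=0, M1=-1503/709, M2=-2496/709, M3=2922/709, M4=-1905/709, M5=0
seg 0: a=-4, c=M0/2=0, d=(M1−M0)/(6·1)=-501/1418, b=Δ0−h0·(2M0+M1)/6=4755/1418
seg 1: a=-1, c=M1/2=-1503/1418, d=(M2−M1)/(6·1)=-331/1418, b=Δ1−h1·(2M1+M2)/6=1626/709
seg 2: a=0, c=M2/2=-1248/709, d=(M3−M2)/(6·2)=903/1418, b=Δ2−h2·(2M2+M3)/6=-747/1418
seg 3: a=-3, c=M3/2=1461/709, d=(M4−M3)/(6·1)=-1609/1418, b=Δ3−h3·(2M3+M4)/6=105/1418
seg 4: a=-2, c=M4/2=-1905/1418, d=(M5−M4)/(6·2)=635/2836, b=Δ4−h4·(2M4+M5)/6=561/709
t_q=13/2 → seg 4, τ=3/2; S=-2+561/709·τ+-1905/1418·τ²+635/2836·τ³=-69883/22688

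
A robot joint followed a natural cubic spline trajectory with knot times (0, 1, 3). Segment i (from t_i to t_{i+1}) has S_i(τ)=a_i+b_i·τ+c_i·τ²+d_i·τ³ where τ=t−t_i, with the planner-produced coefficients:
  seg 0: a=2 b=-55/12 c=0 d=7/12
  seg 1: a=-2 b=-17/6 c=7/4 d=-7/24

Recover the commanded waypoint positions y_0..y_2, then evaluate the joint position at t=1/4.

y_0=2 y_1=-2 y_2=-3
S(1/4) = 221/256

y_0 = S_0(0) = a_0 = 2
y_1 = S_1(0) = a_1 = -2
y_2 = S_1(2) = -3
t_q=1/4 is in segment 0 (τ=1/4); S_0(τ)=221/256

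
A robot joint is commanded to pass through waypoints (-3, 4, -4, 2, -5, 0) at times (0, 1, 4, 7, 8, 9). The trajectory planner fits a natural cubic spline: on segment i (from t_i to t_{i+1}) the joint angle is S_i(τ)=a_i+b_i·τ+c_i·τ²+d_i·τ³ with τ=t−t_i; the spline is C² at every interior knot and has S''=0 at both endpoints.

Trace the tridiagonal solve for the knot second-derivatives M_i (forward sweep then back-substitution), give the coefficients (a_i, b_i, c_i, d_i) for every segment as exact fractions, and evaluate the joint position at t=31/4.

  seg 0: a=-3 b=1907/219 c=0 d=-374/219
  seg 1: a=4 b=785/219 c=-374/73 d=1997/1971
  seg 2: a=-4 b=44/219 c=875/219 d=-2231/1971
  seg 3: a=2 b=-1399/219 c=-452/73 d=1222/219
  seg 4: a=-5 b=-445/219 c=770/73 d=-770/219
S(31/4) = -9157/2336

Δ: Δ0=7, Δ1=-8/3, Δ2=2, Δ3=-7, Δ4=5
row 1: diag=8, rhs=-58; c'=3/8, d'=-29/4
row 2: denom=12−3·3/8=87/8; d'=(28−3·-29/4)/(87/8)=398/87
row 3: denom=8−3·8/29=208/29; d'=(-54−3·398/87)/(208/29)=-491/52
row 4: denom=4−1·29/208=803/208; d'=(72−1·-491/52)/(803/208)=1540/73
back: M4=1540/73
back: M3=-491/52−29/208·1540/73=-904/73
back: M2=398/87−8/29·-904/73=1750/219
back: M1=-29/4−3/8·1750/219=-748/73
M: M0=0, M1=-748/73, M2=1750/219, M3=-904/73, M4=1540/73, M5=0
seg 0: a=-3, c=M0/2=0, d=(M1−M0)/(6·1)=-374/219, b=Δ0−h0·(2M0+M1)/6=1907/219
seg 1: a=4, c=M1/2=-374/73, d=(M2−M1)/(6·3)=1997/1971, b=Δ1−h1·(2M1+M2)/6=785/219
seg 2: a=-4, c=M2/2=875/219, d=(M3−M2)/(6·3)=-2231/1971, b=Δ2−h2·(2M2+M3)/6=44/219
seg 3: a=2, c=M3/2=-452/73, d=(M4−M3)/(6·1)=1222/219, b=Δ3−h3·(2M3+M4)/6=-1399/219
seg 4: a=-5, c=M4/2=770/73, d=(M5−M4)/(6·1)=-770/219, b=Δ4−h4·(2M4+M5)/6=-445/219
t_q=31/4 → seg 3, τ=3/4; S=2+-1399/219·τ+-452/73·τ²+1222/219·τ³=-9157/2336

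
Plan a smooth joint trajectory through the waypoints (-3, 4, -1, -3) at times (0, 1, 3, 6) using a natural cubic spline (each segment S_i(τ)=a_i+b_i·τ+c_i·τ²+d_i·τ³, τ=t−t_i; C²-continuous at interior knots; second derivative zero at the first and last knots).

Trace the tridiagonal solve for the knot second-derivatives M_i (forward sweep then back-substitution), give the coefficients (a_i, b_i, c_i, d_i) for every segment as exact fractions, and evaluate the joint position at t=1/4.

Δ: Δ0=7, Δ1=-5/2, Δ2=-2/3
row 1: diag=6, rhs=-57; c'=1/3, d'=-19/2
row 2: denom=10−2·1/3=28/3; d'=(11−2·-19/2)/(28/3)=45/14
back: M2=45/14
back: M1=-19/2−1/3·45/14=-74/7
M: M0=0, M1=-74/7, M2=45/14, M3=0
seg 0: a=-3, c=M0/2=0, d=(M1−M0)/(6·1)=-37/21, b=Δ0−h0·(2M0+M1)/6=184/21
seg 1: a=4, c=M1/2=-37/7, d=(M2−M1)/(6·2)=193/168, b=Δ1−h1·(2M1+M2)/6=73/21
seg 2: a=-1, c=M2/2=45/28, d=(M3−M2)/(6·3)=-5/28, b=Δ2−h2·(2M2+M3)/6=-163/42
t_q=1/4 → seg 0, τ=1/4; S=-3+184/21·τ+0·τ²+-37/21·τ³=-375/448

  seg 0: a=-3 b=184/21 c=0 d=-37/21
  seg 1: a=4 b=73/21 c=-37/7 d=193/168
  seg 2: a=-1 b=-163/42 c=45/28 d=-5/28
S(1/4) = -375/448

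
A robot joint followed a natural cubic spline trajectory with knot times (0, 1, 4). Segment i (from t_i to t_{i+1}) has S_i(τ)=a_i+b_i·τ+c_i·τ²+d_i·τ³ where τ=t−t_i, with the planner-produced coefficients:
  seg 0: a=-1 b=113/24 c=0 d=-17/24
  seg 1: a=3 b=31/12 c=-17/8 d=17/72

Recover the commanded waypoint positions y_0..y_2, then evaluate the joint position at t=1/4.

y_0=-1 y_1=3 y_2=-2
S(1/4) = 85/512

y_0 = S_0(0) = a_0 = -1
y_1 = S_1(0) = a_1 = 3
y_2 = S_1(3) = -2
t_q=1/4 is in segment 0 (τ=1/4); S_0(τ)=85/512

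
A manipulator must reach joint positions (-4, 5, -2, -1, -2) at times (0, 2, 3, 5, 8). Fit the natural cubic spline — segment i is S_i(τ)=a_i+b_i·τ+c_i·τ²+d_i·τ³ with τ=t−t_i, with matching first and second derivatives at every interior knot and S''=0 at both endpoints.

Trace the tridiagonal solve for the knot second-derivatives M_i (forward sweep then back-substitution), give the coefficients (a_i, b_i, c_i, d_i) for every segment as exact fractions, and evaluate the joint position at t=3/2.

  seg 0: a=-4 b=8725/978 c=0 d=-1081/978
  seg 1: a=5 b=-4247/978 c=-1081/163 d=3887/978
  seg 2: a=-2 b=-2779/489 c=1725/326 d=-4303/3912
  seg 3: a=-1 b=2233/978 c=-853/652 d=853/5868
S(3/2) = 14739/2608

Δ: Δ0=9/2, Δ1=-7, Δ2=1/2, Δ3=-1/3
row 1: diag=6, rhs=-69; c'=1/6, d'=-23/2
row 2: denom=6−1·1/6=35/6; d'=(45−1·-23/2)/(35/6)=339/35
row 3: denom=10−2·12/35=326/35; d'=(-5−2·339/35)/(326/35)=-853/326
back: M3=-853/326
back: M2=339/35−12/35·-853/326=1725/163
back: M1=-23/2−1/6·1725/163=-2162/163
M: M0=0, M1=-2162/163, M2=1725/163, M3=-853/326, M4=0
seg 0: a=-4, c=M0/2=0, d=(M1−M0)/(6·2)=-1081/978, b=Δ0−h0·(2M0+M1)/6=8725/978
seg 1: a=5, c=M1/2=-1081/163, d=(M2−M1)/(6·1)=3887/978, b=Δ1−h1·(2M1+M2)/6=-4247/978
seg 2: a=-2, c=M2/2=1725/326, d=(M3−M2)/(6·2)=-4303/3912, b=Δ2−h2·(2M2+M3)/6=-2779/489
seg 3: a=-1, c=M3/2=-853/652, d=(M4−M3)/(6·3)=853/5868, b=Δ3−h3·(2M3+M4)/6=2233/978
t_q=3/2 → seg 0, τ=3/2; S=-4+8725/978·τ+0·τ²+-1081/978·τ³=14739/2608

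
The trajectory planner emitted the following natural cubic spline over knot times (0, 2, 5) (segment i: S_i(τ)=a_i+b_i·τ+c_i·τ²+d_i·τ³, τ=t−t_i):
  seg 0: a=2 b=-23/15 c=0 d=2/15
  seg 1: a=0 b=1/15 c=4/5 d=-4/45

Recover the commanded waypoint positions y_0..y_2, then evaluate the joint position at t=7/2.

y_0 = S_0(0) = a_0 = 2
y_1 = S_1(0) = a_1 = 0
y_2 = S_1(3) = 5
t_q=7/2 is in segment 1 (τ=3/2); S_1(τ)=8/5

y_0=2 y_1=0 y_2=5
S(7/2) = 8/5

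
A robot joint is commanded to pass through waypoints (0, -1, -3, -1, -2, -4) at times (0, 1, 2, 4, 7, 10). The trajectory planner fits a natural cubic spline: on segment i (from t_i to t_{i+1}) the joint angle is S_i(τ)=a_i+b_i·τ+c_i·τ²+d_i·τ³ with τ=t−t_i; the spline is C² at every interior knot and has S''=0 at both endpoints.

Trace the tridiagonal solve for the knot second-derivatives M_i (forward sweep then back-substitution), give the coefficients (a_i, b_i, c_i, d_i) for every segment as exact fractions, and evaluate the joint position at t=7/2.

  seg 0: a=0 b=-460/787 c=0 d=-327/787
  seg 1: a=-1 b=-1441/787 c=-981/787 d=848/787
  seg 2: a=-3 b=-859/787 c=1563/787 d=-370/787
  seg 3: a=-1 b=953/787 c=-657/787 d=2267/21249
  seg 4: a=-2 b=-722/787 c=296/2361 d=-296/21249
S(7/2) = -2763/1574

Δ: Δ0=-1, Δ1=-2, Δ2=1, Δ3=-1/3, Δ4=-2/3
row 1: diag=4, rhs=-6; c'=1/4, d'=-3/2
row 2: denom=6−1·1/4=23/4; d'=(18−1·-3/2)/(23/4)=78/23
row 3: denom=10−2·8/23=214/23; d'=(-8−2·78/23)/(214/23)=-170/107
row 4: denom=12−3·69/214=2361/214; d'=(-2−3·-170/107)/(2361/214)=592/2361
back: M4=592/2361
back: M3=-170/107−69/214·592/2361=-1314/787
back: M2=78/23−8/23·-1314/787=3126/787
back: M1=-3/2−1/4·3126/787=-1962/787
M: M0=0, M1=-1962/787, M2=3126/787, M3=-1314/787, M4=592/2361, M5=0
seg 0: a=0, c=M0/2=0, d=(M1−M0)/(6·1)=-327/787, b=Δ0−h0·(2M0+M1)/6=-460/787
seg 1: a=-1, c=M1/2=-981/787, d=(M2−M1)/(6·1)=848/787, b=Δ1−h1·(2M1+M2)/6=-1441/787
seg 2: a=-3, c=M2/2=1563/787, d=(M3−M2)/(6·2)=-370/787, b=Δ2−h2·(2M2+M3)/6=-859/787
seg 3: a=-1, c=M3/2=-657/787, d=(M4−M3)/(6·3)=2267/21249, b=Δ3−h3·(2M3+M4)/6=953/787
seg 4: a=-2, c=M4/2=296/2361, d=(M5−M4)/(6·3)=-296/21249, b=Δ4−h4·(2M4+M5)/6=-722/787
t_q=7/2 → seg 2, τ=3/2; S=-3+-859/787·τ+1563/787·τ²+-370/787·τ³=-2763/1574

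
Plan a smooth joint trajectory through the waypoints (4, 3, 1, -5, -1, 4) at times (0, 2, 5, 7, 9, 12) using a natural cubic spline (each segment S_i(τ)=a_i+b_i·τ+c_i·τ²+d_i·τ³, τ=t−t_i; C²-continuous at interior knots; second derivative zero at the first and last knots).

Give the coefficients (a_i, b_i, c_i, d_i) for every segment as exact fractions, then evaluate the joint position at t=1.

Δ: Δ0=-1/2, Δ1=-2/3, Δ2=-3, Δ3=2, Δ4=5/3
row 1: diag=10, rhs=-1; c'=3/10, d'=-1/10
row 2: denom=10−3·3/10=91/10; d'=(-14−3·-1/10)/(91/10)=-137/91
row 3: denom=8−2·20/91=688/91; d'=(30−2·-137/91)/(688/91)=751/172
row 4: denom=10−2·91/344=1629/172; d'=(-2−2·751/172)/(1629/172)=-1846/1629
back: M4=-1846/1629
back: M3=751/172−91/344·-1846/1629=7601/1629
back: M2=-137/91−20/91·7601/1629=-4123/1629
back: M1=-1/10−3/10·-4123/1629=358/543
M: M0=0, M1=358/543, M2=-4123/1629, M3=7601/1629, M4=-1846/1629, M5=0
seg 0: a=4, c=M0/2=0, d=(M1−M0)/(6·2)=179/3258, b=Δ0−h0·(2M0+M1)/6=-2345/3258
seg 1: a=3, c=M1/2=179/543, d=(M2−M1)/(6·3)=-5197/29322, b=Δ1−h1·(2M1+M2)/6=-197/3258
seg 2: a=1, c=M2/2=-4123/3258, d=(M3−M2)/(6·2)=977/1629, b=Δ2−h2·(2M2+M3)/6=-4672/1629
seg 3: a=-5, c=M3/2=7601/3258, d=(M4−M3)/(6·2)=-3149/6516, b=Δ3−h3·(2M3+M4)/6=-398/543
seg 4: a=-1, c=M4/2=-923/1629, d=(M5−M4)/(6·3)=923/14661, b=Δ4−h4·(2M4+M5)/6=4561/1629
t_q=1 → seg 0, τ=1; S=4+-2345/3258·τ+0·τ²+179/3258·τ³=1811/543

  seg 0: a=4 b=-2345/3258 c=0 d=179/3258
  seg 1: a=3 b=-197/3258 c=179/543 d=-5197/29322
  seg 2: a=1 b=-4672/1629 c=-4123/3258 d=977/1629
  seg 3: a=-5 b=-398/543 c=7601/3258 d=-3149/6516
  seg 4: a=-1 b=4561/1629 c=-923/1629 d=923/14661
S(1) = 1811/543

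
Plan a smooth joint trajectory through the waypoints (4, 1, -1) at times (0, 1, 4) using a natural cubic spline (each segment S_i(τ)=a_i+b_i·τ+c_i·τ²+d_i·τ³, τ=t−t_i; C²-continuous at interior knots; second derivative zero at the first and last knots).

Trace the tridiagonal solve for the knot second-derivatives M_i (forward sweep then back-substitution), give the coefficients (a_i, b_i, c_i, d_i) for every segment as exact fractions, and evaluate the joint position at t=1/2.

  seg 0: a=4 b=-79/24 c=0 d=7/24
  seg 1: a=1 b=-29/12 c=7/8 d=-7/72
S(1/2) = 153/64

Δ: Δ0=-3, Δ1=-2/3
row 1: diag=8, rhs=14; c'=3/8, d'=7/4
back: M1=7/4
M: M0=0, M1=7/4, M2=0
seg 0: a=4, c=M0/2=0, d=(M1−M0)/(6·1)=7/24, b=Δ0−h0·(2M0+M1)/6=-79/24
seg 1: a=1, c=M1/2=7/8, d=(M2−M1)/(6·3)=-7/72, b=Δ1−h1·(2M1+M2)/6=-29/12
t_q=1/2 → seg 0, τ=1/2; S=4+-79/24·τ+0·τ²+7/24·τ³=153/64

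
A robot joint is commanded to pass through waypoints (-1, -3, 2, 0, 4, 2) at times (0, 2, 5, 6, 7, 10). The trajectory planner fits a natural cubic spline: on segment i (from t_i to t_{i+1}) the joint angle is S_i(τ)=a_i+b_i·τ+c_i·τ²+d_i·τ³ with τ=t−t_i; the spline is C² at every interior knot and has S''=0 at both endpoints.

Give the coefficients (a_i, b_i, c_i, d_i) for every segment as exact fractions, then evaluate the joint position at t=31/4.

Δ: Δ0=-1, Δ1=5/3, Δ2=-2, Δ3=4, Δ4=-2/3
row 1: diag=10, rhs=16; c'=3/10, d'=8/5
row 2: denom=8−3·3/10=71/10; d'=(-22−3·8/5)/(71/10)=-268/71
row 3: denom=4−1·10/71=274/71; d'=(36−1·-268/71)/(274/71)=1412/137
row 4: denom=8−1·71/274=2121/274; d'=(-28−1·1412/137)/(2121/274)=-10496/2121
back: M4=-10496/2121
back: M3=1412/137−71/274·-10496/2121=24580/2121
back: M2=-268/71−10/71·24580/2121=-11468/2121
back: M1=8/5−3/10·-11468/2121=2278/707
M: M0=0, M1=2278/707, M2=-11468/2121, M3=24580/2121, M4=-10496/2121, M5=0
seg 0: a=-1, c=M0/2=0, d=(M1−M0)/(6·2)=1139/4242, b=Δ0−h0·(2M0+M1)/6=-4399/2121
seg 1: a=-3, c=M1/2=1139/707, d=(M2−M1)/(6·3)=-9151/19089, b=Δ1−h1·(2M1+M2)/6=2435/2121
seg 2: a=2, c=M2/2=-5734/2121, d=(M3−M2)/(6·1)=6008/2121, b=Δ2−h2·(2M2+M3)/6=-4516/2121
seg 3: a=0, c=M3/2=12290/2121, d=(M4−M3)/(6·1)=-5846/2121, b=Δ3−h3·(2M3+M4)/6=680/707
seg 4: a=4, c=M4/2=-5248/2121, d=(M5−M4)/(6·3)=5248/19089, b=Δ4−h4·(2M4+M5)/6=9082/2121
t_q=31/4 → seg 4, τ=3/4; S=4+9082/2121·τ+-5248/2121·τ²+5248/19089·τ³=1199/202

  seg 0: a=-1 b=-4399/2121 c=0 d=1139/4242
  seg 1: a=-3 b=2435/2121 c=1139/707 d=-9151/19089
  seg 2: a=2 b=-4516/2121 c=-5734/2121 d=6008/2121
  seg 3: a=0 b=680/707 c=12290/2121 d=-5846/2121
  seg 4: a=4 b=9082/2121 c=-5248/2121 d=5248/19089
S(31/4) = 1199/202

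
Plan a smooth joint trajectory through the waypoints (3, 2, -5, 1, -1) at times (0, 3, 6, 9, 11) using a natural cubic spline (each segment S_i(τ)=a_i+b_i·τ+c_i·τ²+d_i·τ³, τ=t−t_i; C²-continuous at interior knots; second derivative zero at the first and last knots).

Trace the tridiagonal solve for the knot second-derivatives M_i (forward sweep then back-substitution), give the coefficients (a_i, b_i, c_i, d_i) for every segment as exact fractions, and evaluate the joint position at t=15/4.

Δ: Δ0=-1/3, Δ1=-7/3, Δ2=2, Δ3=-1
row 1: diag=12, rhs=-12; c'=1/4, d'=-1
row 2: denom=12−3·1/4=45/4; d'=(26−3·-1)/(45/4)=116/45
row 3: denom=10−3·4/15=46/5; d'=(-18−3·116/45)/(46/5)=-193/69
back: M3=-193/69
back: M2=116/45−4/15·-193/69=688/207
back: M1=-1−1/4·688/207=-379/207
M: M0=0, M1=-379/207, M2=688/207, M3=-193/69, M4=0
seg 0: a=3, c=M0/2=0, d=(M1−M0)/(6·3)=-379/3726, b=Δ0−h0·(2M0+M1)/6=241/414
seg 1: a=2, c=M1/2=-379/414, d=(M2−M1)/(6·3)=1067/3726, b=Δ1−h1·(2M1+M2)/6=-448/207
seg 2: a=-5, c=M2/2=344/207, d=(M3−M2)/(6·3)=-1267/3726, b=Δ2−h2·(2M2+M3)/6=31/414
seg 3: a=1, c=M3/2=-193/138, d=(M4−M3)/(6·2)=193/828, b=Δ3−h3·(2M3+M4)/6=179/207
t_q=15/4 → seg 1, τ=3/4; S=2+-448/207·τ+-379/414·τ²+1067/3726·τ³=-51/2944

  seg 0: a=3 b=241/414 c=0 d=-379/3726
  seg 1: a=2 b=-448/207 c=-379/414 d=1067/3726
  seg 2: a=-5 b=31/414 c=344/207 d=-1267/3726
  seg 3: a=1 b=179/207 c=-193/138 d=193/828
S(15/4) = -51/2944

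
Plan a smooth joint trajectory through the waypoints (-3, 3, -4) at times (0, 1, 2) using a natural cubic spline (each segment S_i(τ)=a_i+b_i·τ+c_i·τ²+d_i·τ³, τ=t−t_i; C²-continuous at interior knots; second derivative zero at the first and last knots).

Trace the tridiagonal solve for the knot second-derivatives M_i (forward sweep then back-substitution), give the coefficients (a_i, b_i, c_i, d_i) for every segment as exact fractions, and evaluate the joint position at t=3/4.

Δ: Δ0=6, Δ1=-7
row 1: diag=4, rhs=-78; c'=1/4, d'=-39/2
back: M1=-39/2
M: M0=0, M1=-39/2, M2=0
seg 0: a=-3, c=M0/2=0, d=(M1−M0)/(6·1)=-13/4, b=Δ0−h0·(2M0+M1)/6=37/4
seg 1: a=3, c=M1/2=-39/4, d=(M2−M1)/(6·1)=13/4, b=Δ1−h1·(2M1+M2)/6=-1/2
t_q=3/4 → seg 0, τ=3/4; S=-3+37/4·τ+0·τ²+-13/4·τ³=657/256

  seg 0: a=-3 b=37/4 c=0 d=-13/4
  seg 1: a=3 b=-1/2 c=-39/4 d=13/4
S(3/4) = 657/256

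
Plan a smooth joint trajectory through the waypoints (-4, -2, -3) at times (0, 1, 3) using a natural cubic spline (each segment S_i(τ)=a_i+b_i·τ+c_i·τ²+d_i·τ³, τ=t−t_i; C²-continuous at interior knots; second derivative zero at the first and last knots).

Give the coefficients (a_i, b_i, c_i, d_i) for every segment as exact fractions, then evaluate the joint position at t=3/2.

Δ: Δ0=2, Δ1=-1/2
row 1: diag=6, rhs=-15; c'=1/3, d'=-5/2
back: M1=-5/2
M: M0=0, M1=-5/2, M2=0
seg 0: a=-4, c=M0/2=0, d=(M1−M0)/(6·1)=-5/12, b=Δ0−h0·(2M0+M1)/6=29/12
seg 1: a=-2, c=M1/2=-5/4, d=(M2−M1)/(6·2)=5/24, b=Δ1−h1·(2M1+M2)/6=7/6
t_q=3/2 → seg 1, τ=1/2; S=-2+7/6·τ+-5/4·τ²+5/24·τ³=-109/64

  seg 0: a=-4 b=29/12 c=0 d=-5/12
  seg 1: a=-2 b=7/6 c=-5/4 d=5/24
S(3/2) = -109/64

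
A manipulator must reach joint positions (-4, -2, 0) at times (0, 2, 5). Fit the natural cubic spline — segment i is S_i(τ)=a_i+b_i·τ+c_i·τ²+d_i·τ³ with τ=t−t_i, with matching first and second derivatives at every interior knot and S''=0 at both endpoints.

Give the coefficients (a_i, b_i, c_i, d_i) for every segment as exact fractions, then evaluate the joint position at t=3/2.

Δ: Δ0=1, Δ1=2/3
row 1: diag=10, rhs=-2; c'=3/10, d'=-1/5
back: M1=-1/5
M: M0=0, M1=-1/5, M2=0
seg 0: a=-4, c=M0/2=0, d=(M1−M0)/(6·2)=-1/60, b=Δ0−h0·(2M0+M1)/6=16/15
seg 1: a=-2, c=M1/2=-1/10, d=(M2−M1)/(6·3)=1/90, b=Δ1−h1·(2M1+M2)/6=13/15
t_q=3/2 → seg 0, τ=3/2; S=-4+16/15·τ+0·τ²+-1/60·τ³=-393/160

  seg 0: a=-4 b=16/15 c=0 d=-1/60
  seg 1: a=-2 b=13/15 c=-1/10 d=1/90
S(3/2) = -393/160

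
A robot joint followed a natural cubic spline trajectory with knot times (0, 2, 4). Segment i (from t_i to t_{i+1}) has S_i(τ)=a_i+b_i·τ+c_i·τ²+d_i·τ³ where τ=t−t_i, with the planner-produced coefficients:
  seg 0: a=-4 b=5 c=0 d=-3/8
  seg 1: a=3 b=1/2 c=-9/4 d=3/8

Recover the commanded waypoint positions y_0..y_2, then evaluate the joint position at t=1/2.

y_0 = S_0(0) = a_0 = -4
y_1 = S_1(0) = a_1 = 3
y_2 = S_1(2) = -2
t_q=1/2 is in segment 0 (τ=1/2); S_0(τ)=-99/64

y_0=-4 y_1=3 y_2=-2
S(1/2) = -99/64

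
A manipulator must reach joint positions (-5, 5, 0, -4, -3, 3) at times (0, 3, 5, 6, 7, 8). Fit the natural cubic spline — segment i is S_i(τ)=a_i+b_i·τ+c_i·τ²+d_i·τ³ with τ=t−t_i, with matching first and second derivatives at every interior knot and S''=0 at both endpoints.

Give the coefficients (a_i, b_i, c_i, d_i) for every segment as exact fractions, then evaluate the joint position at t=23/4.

  seg 0: a=-5 b=74/15 c=0 d=-8/45
  seg 1: a=5 b=2/15 c=-8/5 d=17/120
  seg 2: a=0 b=-137/30 c=-3/4 d=79/60
  seg 3: a=-4 b=-127/60 c=16/5 d=-1/12
  seg 4: a=-3 b=121/30 c=59/20 d=-59/60
S(23/4) = -4213/1280

Δ: Δ0=10/3, Δ1=-5/2, Δ2=-4, Δ3=1, Δ4=6
row 1: diag=10, rhs=-35; c'=1/5, d'=-7/2
row 2: denom=6−2·1/5=28/5; d'=(-9−2·-7/2)/(28/5)=-5/14
row 3: denom=4−1·5/28=107/28; d'=(30−1·-5/14)/(107/28)=850/107
row 4: denom=4−1·28/107=400/107; d'=(30−1·850/107)/(400/107)=59/10
back: M4=59/10
back: M3=850/107−28/107·59/10=32/5
back: M2=-5/14−5/28·32/5=-3/2
back: M1=-7/2−1/5·-3/2=-16/5
M: M0=0, M1=-16/5, M2=-3/2, M3=32/5, M4=59/10, M5=0
seg 0: a=-5, c=M0/2=0, d=(M1−M0)/(6·3)=-8/45, b=Δ0−h0·(2M0+M1)/6=74/15
seg 1: a=5, c=M1/2=-8/5, d=(M2−M1)/(6·2)=17/120, b=Δ1−h1·(2M1+M2)/6=2/15
seg 2: a=0, c=M2/2=-3/4, d=(M3−M2)/(6·1)=79/60, b=Δ2−h2·(2M2+M3)/6=-137/30
seg 3: a=-4, c=M3/2=16/5, d=(M4−M3)/(6·1)=-1/12, b=Δ3−h3·(2M3+M4)/6=-127/60
seg 4: a=-3, c=M4/2=59/20, d=(M5−M4)/(6·1)=-59/60, b=Δ4−h4·(2M4+M5)/6=121/30
t_q=23/4 → seg 2, τ=3/4; S=0+-137/30·τ+-3/4·τ²+79/60·τ³=-4213/1280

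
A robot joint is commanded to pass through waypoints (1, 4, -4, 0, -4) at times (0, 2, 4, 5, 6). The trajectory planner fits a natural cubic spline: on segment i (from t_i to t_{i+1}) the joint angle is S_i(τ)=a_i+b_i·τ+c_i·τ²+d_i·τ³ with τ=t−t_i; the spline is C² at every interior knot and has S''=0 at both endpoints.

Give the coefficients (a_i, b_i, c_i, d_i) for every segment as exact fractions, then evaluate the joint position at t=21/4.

Δ: Δ0=3/2, Δ1=-4, Δ2=4, Δ3=-4
row 1: diag=8, rhs=-33; c'=1/4, d'=-33/8
row 2: denom=6−2·1/4=11/2; d'=(48−2·-33/8)/(11/2)=225/22
row 3: denom=4−1·2/11=42/11; d'=(-48−1·225/22)/(42/11)=-61/4
back: M3=-61/4
back: M2=225/22−2/11·-61/4=13
back: M1=-33/8−1/4·13=-59/8
M: M0=0, M1=-59/8, M2=13, M3=-61/4, M4=0
seg 0: a=1, c=M0/2=0, d=(M1−M0)/(6·2)=-59/96, b=Δ0−h0·(2M0+M1)/6=95/24
seg 1: a=4, c=M1/2=-59/16, d=(M2−M1)/(6·2)=163/96, b=Δ1−h1·(2M1+M2)/6=-41/12
seg 2: a=-4, c=M2/2=13/2, d=(M3−M2)/(6·1)=-113/24, b=Δ2−h2·(2M2+M3)/6=53/24
seg 3: a=0, c=M3/2=-61/8, d=(M4−M3)/(6·1)=61/24, b=Δ3−h3·(2M3+M4)/6=13/12
t_q=21/4 → seg 3, τ=1/4; S=0+13/12·τ+-61/8·τ²+61/24·τ³=-85/512

  seg 0: a=1 b=95/24 c=0 d=-59/96
  seg 1: a=4 b=-41/12 c=-59/16 d=163/96
  seg 2: a=-4 b=53/24 c=13/2 d=-113/24
  seg 3: a=0 b=13/12 c=-61/8 d=61/24
S(21/4) = -85/512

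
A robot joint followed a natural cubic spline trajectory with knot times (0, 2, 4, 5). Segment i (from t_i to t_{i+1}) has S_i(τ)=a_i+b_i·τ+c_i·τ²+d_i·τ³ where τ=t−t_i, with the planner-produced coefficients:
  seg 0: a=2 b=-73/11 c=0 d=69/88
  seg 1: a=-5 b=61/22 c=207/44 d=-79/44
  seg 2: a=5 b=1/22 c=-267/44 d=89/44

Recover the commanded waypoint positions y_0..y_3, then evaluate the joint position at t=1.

y_0 = S_0(0) = a_0 = 2
y_1 = S_1(0) = a_1 = -5
y_2 = S_2(0) = a_2 = 5
y_3 = S_2(1) = 1
t_q=1 is in segment 0 (τ=1); S_0(τ)=-339/88

y_0=2 y_1=-5 y_2=5 y_3=1
S(1) = -339/88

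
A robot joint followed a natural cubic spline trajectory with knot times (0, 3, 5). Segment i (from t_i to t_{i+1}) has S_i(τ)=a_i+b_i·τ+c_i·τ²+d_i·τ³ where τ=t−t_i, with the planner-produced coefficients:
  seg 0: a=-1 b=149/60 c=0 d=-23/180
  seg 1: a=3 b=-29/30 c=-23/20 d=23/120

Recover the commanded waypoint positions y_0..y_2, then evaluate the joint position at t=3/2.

y_0 = S_0(0) = a_0 = -1
y_1 = S_1(0) = a_1 = 3
y_2 = S_1(2) = -2
t_q=3/2 is in segment 0 (τ=3/2); S_0(τ)=367/160

y_0=-1 y_1=3 y_2=-2
S(3/2) = 367/160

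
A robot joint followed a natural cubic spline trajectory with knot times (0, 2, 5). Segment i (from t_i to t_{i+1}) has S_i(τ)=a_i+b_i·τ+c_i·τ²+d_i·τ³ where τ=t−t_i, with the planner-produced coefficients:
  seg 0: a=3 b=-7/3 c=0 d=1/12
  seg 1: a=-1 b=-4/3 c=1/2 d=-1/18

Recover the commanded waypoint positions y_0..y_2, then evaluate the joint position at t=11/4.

y_0=3 y_1=-1 y_2=-2
S(11/4) = -223/128

y_0 = S_0(0) = a_0 = 3
y_1 = S_1(0) = a_1 = -1
y_2 = S_1(3) = -2
t_q=11/4 is in segment 1 (τ=3/4); S_1(τ)=-223/128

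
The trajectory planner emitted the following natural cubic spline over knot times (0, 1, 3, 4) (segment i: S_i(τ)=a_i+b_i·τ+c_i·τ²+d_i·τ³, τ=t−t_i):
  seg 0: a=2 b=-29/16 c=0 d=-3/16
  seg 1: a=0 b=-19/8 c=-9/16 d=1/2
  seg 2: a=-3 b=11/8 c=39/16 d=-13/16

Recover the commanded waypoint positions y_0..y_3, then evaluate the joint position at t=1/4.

y_0 = S_0(0) = a_0 = 2
y_1 = S_1(0) = a_1 = 0
y_2 = S_2(0) = a_2 = -3
y_3 = S_2(1) = 0
t_q=1/4 is in segment 0 (τ=1/4); S_0(τ)=1581/1024

y_0=2 y_1=0 y_2=-3 y_3=0
S(1/4) = 1581/1024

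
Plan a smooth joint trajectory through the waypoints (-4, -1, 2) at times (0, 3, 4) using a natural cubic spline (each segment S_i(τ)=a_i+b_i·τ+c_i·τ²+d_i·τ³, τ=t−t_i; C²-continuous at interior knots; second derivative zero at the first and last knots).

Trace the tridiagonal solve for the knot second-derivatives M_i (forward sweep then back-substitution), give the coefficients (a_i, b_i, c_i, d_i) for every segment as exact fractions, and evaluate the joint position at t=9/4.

Δ: Δ0=1, Δ1=3
row 1: diag=8, rhs=12; c'=1/8, d'=3/2
back: M1=3/2
M: M0=0, M1=3/2, M2=0
seg 0: a=-4, c=M0/2=0, d=(M1−M0)/(6·3)=1/12, b=Δ0−h0·(2M0+M1)/6=1/4
seg 1: a=-1, c=M1/2=3/4, d=(M2−M1)/(6·1)=-1/4, b=Δ1−h1·(2M1+M2)/6=5/2
t_q=9/4 → seg 0, τ=9/4; S=-4+1/4·τ+0·τ²+1/12·τ³=-637/256

  seg 0: a=-4 b=1/4 c=0 d=1/12
  seg 1: a=-1 b=5/2 c=3/4 d=-1/4
S(9/4) = -637/256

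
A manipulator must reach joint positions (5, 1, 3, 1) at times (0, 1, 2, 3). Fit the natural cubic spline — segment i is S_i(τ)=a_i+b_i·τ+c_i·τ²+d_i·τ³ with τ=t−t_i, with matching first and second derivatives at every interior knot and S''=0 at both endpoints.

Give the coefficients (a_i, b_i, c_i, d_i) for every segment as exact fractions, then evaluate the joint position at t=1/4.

Δ: Δ0=-4, Δ1=2, Δ2=-2
row 1: diag=4, rhs=36; c'=1/4, d'=9
row 2: denom=4−1·1/4=15/4; d'=(-24−1·9)/(15/4)=-44/5
back: M2=-44/5
back: M1=9−1/4·-44/5=56/5
M: M0=0, M1=56/5, M2=-44/5, M3=0
seg 0: a=5, c=M0/2=0, d=(M1−M0)/(6·1)=28/15, b=Δ0−h0·(2M0+M1)/6=-88/15
seg 1: a=1, c=M1/2=28/5, d=(M2−M1)/(6·1)=-10/3, b=Δ1−h1·(2M1+M2)/6=-4/15
seg 2: a=3, c=M2/2=-22/5, d=(M3−M2)/(6·1)=22/15, b=Δ2−h2·(2M2+M3)/6=14/15
t_q=1/4 → seg 0, τ=1/4; S=5+-88/15·τ+0·τ²+28/15·τ³=57/16

  seg 0: a=5 b=-88/15 c=0 d=28/15
  seg 1: a=1 b=-4/15 c=28/5 d=-10/3
  seg 2: a=3 b=14/15 c=-22/5 d=22/15
S(1/4) = 57/16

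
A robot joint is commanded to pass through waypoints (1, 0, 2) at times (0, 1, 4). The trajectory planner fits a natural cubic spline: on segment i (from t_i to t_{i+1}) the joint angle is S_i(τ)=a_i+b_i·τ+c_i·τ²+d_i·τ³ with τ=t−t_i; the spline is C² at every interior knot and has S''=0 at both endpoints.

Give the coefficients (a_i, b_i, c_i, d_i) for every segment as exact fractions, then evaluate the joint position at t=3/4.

Δ: Δ0=-1, Δ1=2/3
row 1: diag=8, rhs=10; c'=3/8, d'=5/4
back: M1=5/4
M: M0=0, M1=5/4, M2=0
seg 0: a=1, c=M0/2=0, d=(M1−M0)/(6·1)=5/24, b=Δ0−h0·(2M0+M1)/6=-29/24
seg 1: a=0, c=M1/2=5/8, d=(M2−M1)/(6·3)=-5/72, b=Δ1−h1·(2M1+M2)/6=-7/12
t_q=3/4 → seg 0, τ=3/4; S=1+-29/24·τ+0·τ²+5/24·τ³=93/512

  seg 0: a=1 b=-29/24 c=0 d=5/24
  seg 1: a=0 b=-7/12 c=5/8 d=-5/72
S(3/4) = 93/512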